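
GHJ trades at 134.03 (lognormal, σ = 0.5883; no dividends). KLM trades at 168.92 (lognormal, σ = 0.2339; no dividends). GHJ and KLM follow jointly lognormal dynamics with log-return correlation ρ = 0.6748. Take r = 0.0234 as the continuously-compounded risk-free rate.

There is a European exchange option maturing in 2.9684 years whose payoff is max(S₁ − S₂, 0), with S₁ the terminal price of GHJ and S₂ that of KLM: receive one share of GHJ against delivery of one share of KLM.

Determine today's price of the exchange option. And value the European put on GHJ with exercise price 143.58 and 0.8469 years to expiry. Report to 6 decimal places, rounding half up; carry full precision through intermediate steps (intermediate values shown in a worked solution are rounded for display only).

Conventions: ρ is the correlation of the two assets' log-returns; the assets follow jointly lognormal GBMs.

exchange price = 31.433003
price(GHJ put K=143.58) = 32.800585

σ_eff = √(σ₁² + σ₂² − 2ρσ₁σ₂) = √(0.5883² + 0.2339² − 2·0.6748·0.5883·0.2339) = 0.463785
d₁ = (ln(S₁/S₂) + (q₂ − q₁ + σ_eff²/2)T) / (σ_eff√T) = (ln(134.03/168.92) + (0.0 − 0.0 + 0.107548)·2.9684) / 0.799057 = 0.109986
d₂ = d₁ − σ_eff√T = 0.109986 − 0.799057 = -0.689072
N(d₁) = 0.543790,  N(d₂) = 0.245389
V = S₁·e^{−q₁T}·N(d₁) − S₂·e^{−q₂T}·N(d₂) = 72.884119 − 41.451116 = 31.433003
[vanilla: GHJ put K=143.58]
σ√T = 0.5883·√0.8469 = 0.541396
d₁ = (ln(S/K) + (r+σ²/2)T) / (σ√T) = (ln(134.03/143.58) + (0.0234+0.5883²/2)·0.8469) / 0.541396 = (-0.068829 + 0.166372) / 0.541396 = 0.180170
d₂ = d₁ − σ√T = 0.180170 − 0.541396 = -0.361226
e^{−rT} = 0.980378
N(−d₁) = 0.428509,  N(−d₂) = 0.641035
price = K·e^{−rT}·N(−d₂) − S·N(−d₁) = 90.233703 − 57.433118 = 32.800585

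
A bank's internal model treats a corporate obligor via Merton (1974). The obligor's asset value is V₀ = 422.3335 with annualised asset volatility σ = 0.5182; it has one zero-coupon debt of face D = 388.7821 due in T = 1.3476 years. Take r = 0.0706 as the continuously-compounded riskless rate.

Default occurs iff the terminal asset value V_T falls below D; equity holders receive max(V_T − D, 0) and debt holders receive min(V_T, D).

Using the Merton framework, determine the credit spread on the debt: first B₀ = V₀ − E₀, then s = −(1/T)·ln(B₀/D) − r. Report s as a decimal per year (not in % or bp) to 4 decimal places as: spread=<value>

Equity is a call on the firm's assets struck at D = 388.7821:
d₁ = [ln(V₀/D) + (r + σ²/2)T] / (σ√T)
   = [ln(422.3335/388.7821) + (0.0706 + 0.5·0.5182²)·1.3476] / (0.5182·√1.3476)
   = [0.082776 + 0.276077] / 0.601559 = 0.596539
d₂ = d₁ − σ√T = 0.596539 − 0.601559 = -0.005020
N(d₁) = 0.724592,  N(d₂) = 0.497998,  e^(−rT) = 0.909245
E₀ = V₀·N(d₁) − D·e^(−rT)·N(d₂)
   = 422.3335·0.724592 − 388.7821·0.909245·0.497998 = 129.978411
B₀ = V₀ − E₀ = 422.3335 − 129.978411 = 292.355089
spread = −(1/T)·ln(B₀/D) − r = −(1/1.3476)·ln(292.355089/388.7821) − 0.0706 = 0.14092412

spread=0.1409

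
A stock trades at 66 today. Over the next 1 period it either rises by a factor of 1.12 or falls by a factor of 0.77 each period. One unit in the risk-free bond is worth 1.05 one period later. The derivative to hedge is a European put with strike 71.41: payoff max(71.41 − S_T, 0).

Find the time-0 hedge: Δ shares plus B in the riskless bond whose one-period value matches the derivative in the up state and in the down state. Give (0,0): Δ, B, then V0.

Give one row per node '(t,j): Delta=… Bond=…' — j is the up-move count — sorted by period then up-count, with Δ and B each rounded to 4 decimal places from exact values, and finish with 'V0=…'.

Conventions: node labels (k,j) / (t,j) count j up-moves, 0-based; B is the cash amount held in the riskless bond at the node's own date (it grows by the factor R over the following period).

Risk-neutral probability p* = (R−d)/(u−d) = (1.05−0.77)/(1.12−0.77) = 0.8000.
Expiry values: V(1,0)=20.5900, V(1,1)=0.0000
Node (0,0) S=66.0000: V=(p*·0.0000+(1−p*)·20.5900)/1.05=3.9219; Δ=(0.0000−20.5900)/(73.9200−50.8200)=-0.8913; B=V−Δ·S=62.7505
Sanity check at the root: Δ(0,0)·S0 + B(0,0) reproduces V0 = 3.9219.

(0,0): Delta=-0.8913 Bond=62.7505
V0=3.9219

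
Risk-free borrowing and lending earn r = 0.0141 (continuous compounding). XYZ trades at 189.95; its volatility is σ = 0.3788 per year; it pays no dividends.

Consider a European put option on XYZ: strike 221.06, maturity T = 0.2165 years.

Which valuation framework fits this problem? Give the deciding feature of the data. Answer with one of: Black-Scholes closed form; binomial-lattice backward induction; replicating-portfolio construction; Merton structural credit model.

framework: Black-Scholes closed form

Key observation: the instrument is a plain European put (strike 221.06) on a lognormal asset; the exact continuous-time formula applies directly.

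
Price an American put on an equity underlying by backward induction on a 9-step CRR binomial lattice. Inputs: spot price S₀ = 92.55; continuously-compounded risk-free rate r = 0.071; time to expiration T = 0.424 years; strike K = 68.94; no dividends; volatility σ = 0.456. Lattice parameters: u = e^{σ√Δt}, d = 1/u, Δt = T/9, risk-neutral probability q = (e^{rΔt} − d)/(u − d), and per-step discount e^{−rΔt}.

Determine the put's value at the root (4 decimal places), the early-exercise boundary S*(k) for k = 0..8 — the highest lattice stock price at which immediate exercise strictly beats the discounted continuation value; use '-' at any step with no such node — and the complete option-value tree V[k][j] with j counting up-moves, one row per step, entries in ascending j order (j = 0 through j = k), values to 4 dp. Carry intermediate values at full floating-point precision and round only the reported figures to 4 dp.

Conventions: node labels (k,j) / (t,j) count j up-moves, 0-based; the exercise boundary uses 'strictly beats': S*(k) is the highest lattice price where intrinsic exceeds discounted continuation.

Δt=0.04711, u=1.10404, d=0.90577, q=0.49217, disc=e^(-rΔt)=0.99666
k=9 terminal: V=max(K-S,0) → 30.9633 22.6502 12.5172 0.1662 0.0000 0.0000 0.0000 0.0000 0.0000 0.0000
k=8: j=0 S=41.9277 intr=27.0123 cont=26.7821 V=27.0123[EX]; j=1 S=51.1058 intr=17.8342 cont=17.6040 V=17.8342[EX]; j=2 S=62.2929 intr=6.6471 cont=6.4168 V=6.6471[EX]; j=3 S=75.9290 intr=0.0000 cont=0.0841 V=0.0841[hold]; j=4 S=92.5500 intr=0.0000 cont=0.0000 V=0.0000[hold]; j=5 S=112.8094 intr=0.0000 cont=0.0000 V=0.0000[hold]; j=6 S=137.5036 intr=0.0000 cont=0.0000 V=0.0000[hold]; j=7 S=167.6034 intr=0.0000 cont=0.0000 V=0.0000[hold]; j=8 S=204.2921 intr=0.0000 cont=0.0000 V=0.0000[hold]  S*(8)=62.2929
k=7: j=0 S=46.2898 intr=22.6502 cont=22.4200 V=22.6502[EX]; j=1 S=56.4228 intr=12.5172 cont=12.2870 V=12.5172[EX]; j=2 S=68.7738 intr=0.1662 cont=3.4055 V=3.4055[hold]; j=3 S=83.8286 intr=0.0000 cont=0.0426 V=0.0426[hold]; j=4 S=102.1788 intr=0.0000 cont=0.0000 V=0.0000[hold]; j=5 S=124.5460 intr=0.0000 cont=0.0000 V=0.0000[hold]; j=6 S=151.8093 intr=0.0000 cont=0.0000 V=0.0000[hold]; j=7 S=185.0407 intr=0.0000 cont=0.0000 V=0.0000[hold]  S*(7)=56.4228
k=6: j=0 S=51.1058 intr=17.8342 cont=17.6040 V=17.8342[EX]; j=1 S=62.2929 intr=6.6471 cont=8.0059 V=8.0059[hold]; j=2 S=75.9290 intr=0.0000 cont=1.7445 V=1.7445[hold]; j=3 S=92.5500 intr=0.0000 cont=0.0215 V=0.0215[hold]; j=4 S=112.8094 intr=0.0000 cont=0.0000 V=0.0000[hold]; j=5 S=137.5036 intr=0.0000 cont=0.0000 V=0.0000[hold]; j=6 S=167.6034 intr=0.0000 cont=0.0000 V=0.0000[hold]  S*(6)=51.1058
k=5: j=0 S=56.4228 intr=12.5172 cont=12.9535 V=12.9535[hold]; j=1 S=68.7738 intr=0.1662 cont=4.9077 V=4.9077[hold]; j=2 S=83.8286 intr=0.0000 cont=0.8935 V=0.8935[hold]; j=3 S=102.1788 intr=0.0000 cont=0.0109 V=0.0109[hold]; j=4 S=124.5460 intr=0.0000 cont=0.0000 V=0.0000[hold]; j=5 S=151.8093 intr=0.0000 cont=0.0000 V=0.0000[hold]  S*(5)=-
k=4: j=0 S=62.2929 intr=6.6471 cont=8.9636 V=8.9636[hold]; j=1 S=75.9290 intr=0.0000 cont=2.9223 V=2.9223[hold]; j=2 S=92.5500 intr=0.0000 cont=0.4576 V=0.4576[hold]; j=3 S=112.8094 intr=0.0000 cont=0.0055 V=0.0055[hold]; j=4 S=137.5036 intr=0.0000 cont=0.0000 V=0.0000[hold]  S*(4)=-
k=3: j=0 S=68.7738 intr=0.1662 cont=5.9702 V=5.9702[hold]; j=1 S=83.8286 intr=0.0000 cont=1.7035 V=1.7035[hold]; j=2 S=102.1788 intr=0.0000 cont=0.2343 V=0.2343[hold]; j=3 S=124.5460 intr=0.0000 cont=0.0028 V=0.0028[hold]  S*(3)=-
k=2: j=0 S=75.9290 intr=0.0000 cont=3.8573 V=3.8573[hold]; j=1 S=92.5500 intr=0.0000 cont=0.9771 V=0.9771[hold]; j=2 S=112.8094 intr=0.0000 cont=0.1200 V=0.1200[hold]  S*(2)=-
k=1: j=0 S=83.8286 intr=0.0000 cont=2.4316 V=2.4316[hold]; j=1 S=102.1788 intr=0.0000 cont=0.5534 V=0.5534[hold]  S*(1)=-
k=0: j=0 S=92.5500 intr=0.0000 cont=1.5022 V=1.5022[hold]  S*(0)=-

price = 1.5022
boundary = - - - - - - 51.1058 56.4228 62.2929
tree:
1.5022
2.4316 0.5534
3.8573 0.9771 0.1200
5.9702 1.7035 0.2343 0.0028
8.9636 2.9223 0.4576 0.0055 0.0000
12.9535 4.9077 0.8935 0.0109 0.0000 0.0000
17.8342 8.0059 1.7445 0.0215 0.0000 0.0000 0.0000
22.6502 12.5172 3.4055 0.0426 0.0000 0.0000 0.0000 0.0000
27.0123 17.8342 6.6471 0.0841 0.0000 0.0000 0.0000 0.0000 0.0000
30.9633 22.6502 12.5172 0.1662 0.0000 0.0000 0.0000 0.0000 0.0000 0.0000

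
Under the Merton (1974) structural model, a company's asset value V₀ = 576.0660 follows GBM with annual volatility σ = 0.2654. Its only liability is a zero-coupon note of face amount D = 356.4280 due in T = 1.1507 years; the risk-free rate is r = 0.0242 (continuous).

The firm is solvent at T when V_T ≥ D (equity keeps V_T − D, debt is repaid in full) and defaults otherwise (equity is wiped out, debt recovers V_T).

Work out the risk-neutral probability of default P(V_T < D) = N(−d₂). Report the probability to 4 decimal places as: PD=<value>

Apply the equity-as-call identities (strike 356.4280, horizon 1.1507 years):
d₁ = [ln(V₀/D) + (r + σ²/2)T] / (σ√T)
   = [ln(576.0660/356.4280) + (0.0242 + 0.5·0.2654²)·1.1507] / (0.2654·√1.1507)
   = [0.480090 + 0.068373] / 0.284696 = 1.926484
d₂ = d₁ − σ√T = 1.926484 − 0.284696 = 1.641787
risk-neutral PD = N(−d₂) = N(-1.641787) = 0.050317

PD=0.0503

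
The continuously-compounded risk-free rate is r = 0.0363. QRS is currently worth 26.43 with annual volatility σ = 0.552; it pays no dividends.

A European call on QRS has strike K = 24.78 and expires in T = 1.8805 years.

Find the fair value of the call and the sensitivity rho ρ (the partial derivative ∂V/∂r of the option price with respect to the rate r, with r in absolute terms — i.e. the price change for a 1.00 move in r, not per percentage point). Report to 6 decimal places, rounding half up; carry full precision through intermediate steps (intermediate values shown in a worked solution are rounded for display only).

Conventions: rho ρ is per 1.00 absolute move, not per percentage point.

price = 9.059697
ρ = 18.258804

σ√T = 0.552·√1.8805 = 0.756965
d₁ = (ln(S/K) + (r+σ²/2)T) / (σ√T) = (ln(26.43/24.78) + (0.0363+0.552²/2)·1.8805) / 0.756965 = (0.064463 + 0.354760) / 0.756965 = 0.553821
d₂ = d₁ − σ√T = 0.553821 − 0.756965 = -0.203144
e^{−rT} = 0.934016
N(d₁) = 0.710149,  N(d₂) = 0.419511
Call price V = S·N(d₁) − K·e^{−rT}·N(d₂) = 18.769245 − 9.709548 = 9.059697
ρ = K·T·e^{−rT}·N(d₂) = 18.258804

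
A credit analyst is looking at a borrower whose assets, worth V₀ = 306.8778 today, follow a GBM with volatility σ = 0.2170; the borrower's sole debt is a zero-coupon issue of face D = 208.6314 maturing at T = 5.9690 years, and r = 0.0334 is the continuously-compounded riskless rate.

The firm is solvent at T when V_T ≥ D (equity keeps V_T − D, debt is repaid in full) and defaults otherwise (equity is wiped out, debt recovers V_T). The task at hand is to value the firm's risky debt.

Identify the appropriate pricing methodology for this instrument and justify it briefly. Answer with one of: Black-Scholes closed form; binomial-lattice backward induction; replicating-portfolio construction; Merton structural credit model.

Key observation: the question is about default risk generated by asset-value dynamics against a debt face of 208.6314 — the structural framework prices exactly that.

framework: Merton structural credit model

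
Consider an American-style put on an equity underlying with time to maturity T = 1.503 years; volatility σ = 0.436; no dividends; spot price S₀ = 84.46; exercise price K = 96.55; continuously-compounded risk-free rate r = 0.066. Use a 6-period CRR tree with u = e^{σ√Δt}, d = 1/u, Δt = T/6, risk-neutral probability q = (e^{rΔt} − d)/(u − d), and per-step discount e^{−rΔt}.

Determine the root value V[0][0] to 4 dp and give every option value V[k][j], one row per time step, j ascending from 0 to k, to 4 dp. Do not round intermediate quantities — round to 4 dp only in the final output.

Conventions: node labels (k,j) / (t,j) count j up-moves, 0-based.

price = 21.8415
tree:
21.8415
30.8164 13.0092
41.9605 19.9767 6.0164
52.6627 29.6259 10.3600 1.5847
61.2668 41.9605 17.4737 3.1197 0.0000
68.1841 52.6627 28.6484 6.1414 0.0000 0.0000
73.7452 61.2668 41.9605 12.0900 0.0000 0.0000 0.0000

Δt=0.25050  u=1.24386  d=0.80395  q=0.48356  discount=0.98360
step 6 (expiry): payoffs max(K−S,0) = 73.7452 61.2668 41.9605 12.0900 0.0000 0.0000 0.0000
k=5: (k=5,j=0): S=28.3659, K−S=68.1841, hold=66.6009 ⇒ V=68.1841 exercise | (k=5,j=1): S=43.8873, K−S=52.6627, hold=51.0796 ⇒ V=52.6627 exercise | (k=5,j=2): S=67.9016, K−S=28.6484, hold=27.0652 ⇒ V=28.6484 exercise | (k=5,j=3): S=105.0563, K−S=0.0000, hold=6.1414 ⇒ V=6.1414 continue | (k=5,j=4): S=162.5412, K−S=0.0000, hold=0.0000 ⇒ V=0.0000 continue | (k=5,j=5): S=251.4810, K−S=0.0000, hold=0.0000 ⇒ V=0.0000 continue
k=4: (k=4,j=0): S=35.2832, K−S=61.2668, hold=59.6837 ⇒ V=61.2668 exercise | (k=4,j=1): S=54.5895, K−S=41.9605, hold=40.3773 ⇒ V=41.9605 exercise | (k=4,j=2): S=84.4600, K−S=12.0900, hold=17.4737 ⇒ V=17.4737 continue | (k=4,j=3): S=130.6751, K−S=0.0000, hold=3.1197 ⇒ V=3.1197 continue | (k=4,j=4): S=202.1782, K−S=0.0000, hold=0.0000 ⇒ V=0.0000 continue
k=3: (k=3,j=0): S=43.8873, K−S=52.6627, hold=51.0796 ⇒ V=52.6627 exercise | (k=3,j=1): S=67.9016, K−S=28.6484, hold=29.6259 ⇒ V=29.6259 continue | (k=3,j=2): S=105.0563, K−S=0.0000, hold=10.3600 ⇒ V=10.3600 continue | (k=3,j=3): S=162.5412, K−S=0.0000, hold=1.5847 ⇒ V=1.5847 continue
k=2: (k=2,j=0): S=54.5895, K−S=41.9605, hold=40.8422 ⇒ V=41.9605 exercise | (k=2,j=1): S=84.4600, K−S=12.0900, hold=19.9767 ⇒ V=19.9767 continue | (k=2,j=2): S=130.6751, K−S=0.0000, hold=6.0164 ⇒ V=6.0164 continue
k=1: (k=1,j=0): S=67.9016, K−S=28.6484, hold=30.8164 ⇒ V=30.8164 continue | (k=1,j=1): S=105.0563, K−S=0.0000, hold=13.0092 ⇒ V=13.0092 continue
k=0: (k=0,j=0): S=84.4600, K−S=12.0900, hold=21.8415 ⇒ V=21.8415 continue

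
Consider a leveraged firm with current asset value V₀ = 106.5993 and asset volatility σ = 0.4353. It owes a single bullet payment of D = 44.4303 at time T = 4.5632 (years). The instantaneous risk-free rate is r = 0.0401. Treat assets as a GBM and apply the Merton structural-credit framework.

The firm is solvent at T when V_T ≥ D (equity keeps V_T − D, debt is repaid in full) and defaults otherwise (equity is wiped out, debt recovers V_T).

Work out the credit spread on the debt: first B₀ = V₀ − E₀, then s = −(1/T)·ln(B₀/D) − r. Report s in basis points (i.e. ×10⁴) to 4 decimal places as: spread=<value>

Apply the equity-as-call identities (strike 44.4303, horizon 4.5632 years):
d₁ = [ln(V₀/D) + (r + σ²/2)T] / (σ√T)
   = [ln(106.5993/44.4303) + (0.0401 + 0.5·0.4353²)·4.5632] / (0.4353·√4.5632)
   = [0.875155 + 0.615316] / 0.929873 = 1.602877
d₂ = d₁ − σ√T = 1.602877 − 0.929873 = 0.673004
N(d₁) = 0.945519,  N(d₂) = 0.749528,  e^(−rT) = 0.832781
E₀ = V₀·N(d₁) − D·e^(−rT)·N(d₂)
   = 106.5993·0.945519 − 44.4303·0.832781·0.749528 = 73.058607
B₀ = V₀ − E₀ = 106.5993 − 73.058607 = 33.540693
spread = −(1/T)·ln(B₀/D) − r = −(1/4.5632)·ln(33.540693/44.4303) − 0.0401 = 0.02151515
in basis points: 0.02151515 × 10⁴ = 215.1515 bp

spread=215.1515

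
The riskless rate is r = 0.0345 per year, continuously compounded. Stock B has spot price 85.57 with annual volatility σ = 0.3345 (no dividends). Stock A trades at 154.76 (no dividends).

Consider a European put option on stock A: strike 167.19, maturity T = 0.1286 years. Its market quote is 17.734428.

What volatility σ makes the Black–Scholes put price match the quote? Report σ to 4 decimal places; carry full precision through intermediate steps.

sigma = 0.4755

At σ = 0.4755 the Black–Scholes value reproduces the quote:
σ√T = 0.4755·√0.1286 = 0.170518
d₁ = (ln(S/K) + (r+σ²/2)T) / (σ√T) = (ln(154.76/167.19) + (0.0345+0.4755²/2)·0.1286) / 0.170518 = (-0.077255 + 0.018975) / 0.170518 = -0.341784
d₂ = d₁ − σ√T = -0.341784 − 0.170518 = -0.512302
e^{−rT} = 0.995573
N(−d₁) = 0.633743,  N(−d₂) = 0.695780
V = K·e^{−rT}·N(−d₂) − S·N(−d₁) = 115.812532 − 98.078104 = 17.734428 (equal to the quote); since ∂V/∂σ > 0 for all σ, the implied volatility is unique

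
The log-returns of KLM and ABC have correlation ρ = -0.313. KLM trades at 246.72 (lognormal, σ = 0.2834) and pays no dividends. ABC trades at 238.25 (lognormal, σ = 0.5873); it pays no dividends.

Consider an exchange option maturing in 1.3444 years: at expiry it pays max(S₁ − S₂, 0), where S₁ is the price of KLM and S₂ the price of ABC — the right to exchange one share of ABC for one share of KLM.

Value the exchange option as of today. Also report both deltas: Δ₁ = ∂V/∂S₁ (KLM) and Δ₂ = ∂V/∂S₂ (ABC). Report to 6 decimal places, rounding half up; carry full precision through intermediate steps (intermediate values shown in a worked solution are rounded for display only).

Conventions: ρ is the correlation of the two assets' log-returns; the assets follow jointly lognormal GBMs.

exchange price = 83.555530
Δ1 = 0.678403
Δ2 = -0.351816

σ_eff = √(σ₁² + σ₂² − 2ρσ₁σ₂) = √(0.2834² + 0.5873² − 2·-0.313·0.2834·0.5873) = 0.727619
d₁ = (ln(S₁/S₂) + (q₂ − q₁ + σ_eff²/2)T) / (σ_eff√T) = (ln(246.72/238.25) + (0.0 − 0.0 + 0.264714)·1.3444) / 0.843661 = 0.463238
d₂ = d₁ − σ_eff√T = 0.463238 − 0.843661 = -0.380423
N(d₁) = 0.678403,  N(d₂) = 0.351816
V = S₁·e^{−q₁T}·N(d₁) − S₂·e^{−q₂T}·N(d₂) = 167.375584 − 83.820054 = 83.555530
Key observation: pricing in ABC-units makes this a unit-strike call on the ratio S₁/S₂ — the risk-free rate cancels and cannot affect the value.
Δ₁ = e^{−q₁T}·N(d₁) = 0.678403;  Δ₂ = −e^{−q₂T}·N(d₂) = -0.351816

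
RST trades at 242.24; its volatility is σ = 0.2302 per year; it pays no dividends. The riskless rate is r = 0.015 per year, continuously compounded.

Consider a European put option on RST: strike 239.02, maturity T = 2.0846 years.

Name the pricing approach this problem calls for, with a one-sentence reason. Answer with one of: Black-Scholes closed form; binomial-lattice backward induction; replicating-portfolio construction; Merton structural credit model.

Key observation: the instrument is a plain European put (strike 239.02) on a lognormal asset; the exact continuous-time formula applies directly.

framework: Black-Scholes closed form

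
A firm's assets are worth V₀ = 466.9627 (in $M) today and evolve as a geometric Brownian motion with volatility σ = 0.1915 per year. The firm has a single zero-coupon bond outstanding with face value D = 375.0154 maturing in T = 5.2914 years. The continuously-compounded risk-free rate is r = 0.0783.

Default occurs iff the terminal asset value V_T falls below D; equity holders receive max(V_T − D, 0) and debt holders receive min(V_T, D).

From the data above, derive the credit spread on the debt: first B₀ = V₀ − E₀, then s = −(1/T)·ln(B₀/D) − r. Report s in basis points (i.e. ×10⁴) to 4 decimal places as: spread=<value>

Apply the equity-as-call identities (strike 375.0154, horizon 5.2914 years):
d₁ = [ln(V₀/D) + (r + σ²/2)T] / (σ√T)
   = [ln(466.9627/375.0154) + (0.0783 + 0.5·0.1915²)·5.2914] / (0.1915·√5.2914)
   = [0.219282 + 0.511340] / 0.440508 = 1.658590
d₂ = d₁ − σ√T = 1.658590 − 0.440508 = 1.218082
N(d₁) = 0.951401,  N(d₂) = 0.888404,  e^(−rT) = 0.660792
E₀ = V₀·N(d₁) − D·e^(−rT)·N(d₂)
   = 466.9627·0.951401 − 375.0154·0.660792·0.888404 = 224.116005
B₀ = V₀ − E₀ = 466.9627 − 224.116005 = 242.846695
spread = −(1/T)·ln(B₀/D) − r = −(1/5.2914)·ln(242.846695/375.0154) − 0.0783 = 0.00382132
in basis points: 0.00382132 × 10⁴ = 38.2132 bp

spread=38.2132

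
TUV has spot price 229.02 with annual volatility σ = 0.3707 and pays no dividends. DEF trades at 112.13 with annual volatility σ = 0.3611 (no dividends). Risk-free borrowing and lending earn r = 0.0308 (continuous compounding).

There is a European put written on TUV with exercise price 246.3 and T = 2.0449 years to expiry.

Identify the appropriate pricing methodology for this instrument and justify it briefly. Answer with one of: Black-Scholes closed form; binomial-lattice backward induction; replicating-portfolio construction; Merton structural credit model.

Key observation: the strike-246.3 put on TUV is European-exercise on a continuously-modelled lognormal underlying, so its value is a single closed-form evaluation.

framework: Black-Scholes closed form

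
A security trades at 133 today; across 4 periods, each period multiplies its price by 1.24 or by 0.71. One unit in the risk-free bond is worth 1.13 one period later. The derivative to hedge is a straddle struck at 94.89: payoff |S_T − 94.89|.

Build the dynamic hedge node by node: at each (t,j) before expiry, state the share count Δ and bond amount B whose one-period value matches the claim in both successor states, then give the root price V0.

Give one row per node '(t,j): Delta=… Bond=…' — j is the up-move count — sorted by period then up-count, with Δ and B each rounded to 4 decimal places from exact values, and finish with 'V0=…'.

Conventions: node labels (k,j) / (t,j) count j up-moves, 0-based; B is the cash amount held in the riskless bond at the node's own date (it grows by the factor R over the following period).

(0,0): Delta=0.9233 Bond=-46.6172
(1,0): Delta=0.5968 Bond=-21.8409
(1,1): Delta=0.9723 Bond=-60.7537
(2,0): Delta=-0.6764 Bond=60.6801
(2,1): Delta=0.7877 Bond=-47.0364
(2,2): Delta=1.0000 Bond=-74.3128
(3,0): Delta=-1.0000 Bond=83.9735
(3,1): Delta=-0.6279 Bond=64.5339
(3,2): Delta=1.0000 Bond=-83.9735
(3,3): Delta=1.0000 Bond=-83.9735
V0=76.1879

Arbitrage-free pricing uses the up-move probability p* = (R−d)/(u−d) = 0.7925, discounting each step at R = 1.13.
At maturity the claim pays: V(4,0)=61.0925, V(4,1)=35.8633, V(4,2)=8.1989, V(4,3)=85.1525, V(4,4)=219.5504
  t=3,j=0: stock 47.6022 → up 59.0267 (V=35.8633), down 33.7975 (V=61.0925). Price 36.3713; hedge Δ=-1.0000, bond B=83.9735.
  t=3,j=1: stock 83.1362 → up 103.0889 (V=8.1989), down 59.0267 (V=35.8633). Price 12.3368; hedge Δ=-0.6279, bond B=64.5339.
  t=3,j=2: stock 145.1956 → up 180.0425 (V=85.1525), down 103.0889 (V=8.1989). Price 61.2221; hedge Δ=1.0000, bond B=-83.9735.
  t=3,j=3: stock 253.5810 → up 314.4404 (V=219.5504), down 180.0425 (V=85.1525). Price 169.6075; hedge Δ=1.0000, bond B=-83.9735.
  t=2,j=0: stock 67.0453 → up 83.1362 (V=12.3368), down 47.6022 (V=36.3713). Price 15.3319; hedge Δ=-0.6764, bond B=60.6801.
  t=2,j=1: stock 117.0932 → up 145.1956 (V=61.2221), down 83.1362 (V=12.3368). Price 45.2001; hedge Δ=0.7877, bond B=-47.0364.
  t=2,j=2: stock 204.5008 → up 253.5810 (V=169.6075), down 145.1956 (V=61.2221). Price 130.1880; hedge Δ=1.0000, bond B=-74.3128.
  t=1,j=0: stock 94.4300 → up 117.0932 (V=45.2001), down 67.0453 (V=15.3319). Price 34.5142; hedge Δ=0.5968, bond B=-21.8409.
  t=1,j=1: stock 164.9200 → up 204.5008 (V=130.1880), down 117.0932 (V=45.2001). Price 99.6009; hedge Δ=0.9723, bond B=-60.7537.
  t=0,j=0: stock 133.0000 → up 164.9200 (V=99.6009), down 94.4300 (V=34.5142). Price 76.1879; hedge Δ=0.9233, bond B=-46.6172.
Verification: the root portfolio costs Δ(0,0)·S0 + B(0,0) = 76.1879, matching V0.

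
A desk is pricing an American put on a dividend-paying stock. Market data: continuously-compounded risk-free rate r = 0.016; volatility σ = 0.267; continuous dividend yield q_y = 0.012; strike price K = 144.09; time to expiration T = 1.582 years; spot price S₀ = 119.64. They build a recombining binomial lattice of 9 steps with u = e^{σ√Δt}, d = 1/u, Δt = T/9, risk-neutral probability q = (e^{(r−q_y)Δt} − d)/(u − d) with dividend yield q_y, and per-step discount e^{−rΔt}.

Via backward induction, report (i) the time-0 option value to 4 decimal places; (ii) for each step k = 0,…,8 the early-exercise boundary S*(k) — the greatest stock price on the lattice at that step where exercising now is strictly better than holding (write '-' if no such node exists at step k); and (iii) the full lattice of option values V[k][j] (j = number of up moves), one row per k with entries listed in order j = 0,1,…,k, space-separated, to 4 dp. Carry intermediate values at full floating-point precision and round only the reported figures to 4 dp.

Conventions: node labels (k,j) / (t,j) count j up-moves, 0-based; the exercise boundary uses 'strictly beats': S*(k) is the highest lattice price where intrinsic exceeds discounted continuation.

params: Δt=0.17578 u=1.11845 d=0.89410 q=0.47518 e^(-rΔt)=0.99719
t_9 payoffs: 100.4048 89.4431 75.7307 58.5776 37.1203 10.2789 0.0000 0.0000 0.0000 0.0000
t_8: node(8,0) S=48.8596 payoff=95.2304 vs cont=94.9287 → 95.2304 [stop]  node(8,1) S=61.1197 payoff=82.9703 vs cont=82.6944 → 82.9703 [stop]  node(8,2) S=76.4563 payoff=67.6337 vs cont=67.3901 → 67.6337 [stop]  node(8,3) S=95.6411 payoff=48.4489 vs cont=48.2457 → 48.4489 [stop]  node(8,4) S=119.6400 payoff=24.4500 vs cont=24.2974 → 24.4500 [stop]  node(8,5) S=149.6608 payoff=0.0000 vs cont=5.3794 → 5.3794 [wait]  node(8,6) S=187.2146 payoff=0.0000 vs cont=0.0000 → 0.0000 [wait]  node(8,7) S=234.1916 payoff=0.0000 vs cont=0.0000 → 0.0000 [wait]  node(8,8) S=292.9563 payoff=0.0000 vs cont=0.0000 → 0.0000 [wait]  ⇒ S*(8)=119.6400
t_7: node(7,0) S=54.6469 payoff=89.4431 vs cont=89.1535 → 89.4431 [stop]  node(7,1) S=68.3593 payoff=75.7307 vs cont=75.4701 → 75.7307 [stop]  node(7,2) S=85.5124 payoff=58.5776 vs cont=58.3531 → 58.5776 [stop]  node(7,3) S=106.9697 payoff=37.1203 vs cont=36.9411 → 37.1203 [stop]  node(7,4) S=133.8111 payoff=10.2789 vs cont=15.3448 → 15.3448 [wait]  node(7,5) S=167.3878 payoff=0.0000 vs cont=2.8153 → 2.8153 [wait]  node(7,6) S=209.3898 payoff=0.0000 vs cont=0.0000 → 0.0000 [wait]  node(7,7) S=261.9311 payoff=0.0000 vs cont=0.0000 → 0.0000 [wait]  ⇒ S*(7)=106.9697
t_6: node(6,0) S=61.1197 payoff=82.9703 vs cont=82.6944 → 82.9703 [stop]  node(6,1) S=76.4563 payoff=67.6337 vs cont=67.3901 → 67.6337 [stop]  node(6,2) S=95.6411 payoff=48.4489 vs cont=48.2457 → 48.4489 [stop]  node(6,3) S=119.6400 payoff=24.4500 vs cont=26.6979 → 26.6979 [wait]  node(6,4) S=149.6608 payoff=0.0000 vs cont=9.3647 → 9.3647 [wait]  node(6,5) S=187.2146 payoff=0.0000 vs cont=1.4734 → 1.4734 [wait]  node(6,6) S=234.1916 payoff=0.0000 vs cont=0.0000 → 0.0000 [wait]  ⇒ S*(6)=95.6411
t_5: node(5,0) S=68.3593 payoff=75.7307 vs cont=75.4701 → 75.7307 [stop]  node(5,1) S=85.5124 payoff=58.5776 vs cont=58.3531 → 58.5776 [stop]  node(5,2) S=106.9697 payoff=37.1203 vs cont=38.0062 → 38.0062 [wait]  node(5,3) S=133.8111 payoff=10.2789 vs cont=18.4097 → 18.4097 [wait]  node(5,4) S=167.3878 payoff=0.0000 vs cont=5.5991 → 5.5991 [wait]  node(5,5) S=209.3898 payoff=0.0000 vs cont=0.7711 → 0.7711 [wait]  ⇒ S*(5)=85.5124
t_4: node(4,0) S=76.4563 payoff=67.6337 vs cont=67.3901 → 67.6337 [stop]  node(4,1) S=95.6411 payoff=48.4489 vs cont=48.6655 → 48.6655 [wait]  node(4,2) S=119.6400 payoff=24.4500 vs cont=28.6138 → 28.6138 [wait]  node(4,3) S=149.6608 payoff=0.0000 vs cont=12.2878 → 12.2878 [wait]  node(4,4) S=187.2146 payoff=0.0000 vs cont=3.2957 → 3.2957 [wait]  ⇒ S*(4)=76.4563
t_3: node(3,0) S=85.5124 payoff=58.5776 vs cont=58.4558 → 58.5776 [stop]  node(3,1) S=106.9697 payoff=37.1203 vs cont=39.0274 → 39.0274 [wait]  node(3,2) S=133.8111 payoff=10.2789 vs cont=20.7974 → 20.7974 [wait]  node(3,3) S=167.3878 payoff=0.0000 vs cont=7.9924 → 7.9924 [wait]  ⇒ S*(3)=85.5124
t_2: node(2,0) S=95.6411 payoff=48.4489 vs cont=49.1494 → 49.1494 [wait]  node(2,1) S=119.6400 payoff=24.4500 vs cont=30.2796 → 30.2796 [wait]  node(2,2) S=149.6608 payoff=0.0000 vs cont=14.6714 → 14.6714 [wait]  ⇒ S*(2)=-
t_1: node(1,0) S=106.9697 payoff=37.1203 vs cont=40.0700 → 40.0700 [wait]  node(1,1) S=133.8111 payoff=10.2789 vs cont=22.7987 → 22.7987 [wait]  ⇒ S*(1)=-
t_0: node(0,0) S=119.6400 payoff=24.4500 vs cont=31.7736 → 31.7736 [wait]  ⇒ S*(0)=-

price = 31.7736
boundary = - - - 85.5124 76.4563 85.5124 95.6411 106.9697 119.6400
tree:
31.7736
40.0700 22.7987
49.1494 30.2796 14.6714
58.5776 39.0274 20.7974 7.9924
67.6337 48.6655 28.6138 12.2878 3.2957
75.7307 58.5776 38.0062 18.4097 5.5991 0.7711
82.9703 67.6337 48.4489 26.6979 9.3647 1.4734 0.0000
89.4431 75.7307 58.5776 37.1203 15.3448 2.8153 0.0000 0.0000
95.2304 82.9703 67.6337 48.4489 24.4500 5.3794 0.0000 0.0000 0.0000
100.4048 89.4431 75.7307 58.5776 37.1203 10.2789 0.0000 0.0000 0.0000 0.0000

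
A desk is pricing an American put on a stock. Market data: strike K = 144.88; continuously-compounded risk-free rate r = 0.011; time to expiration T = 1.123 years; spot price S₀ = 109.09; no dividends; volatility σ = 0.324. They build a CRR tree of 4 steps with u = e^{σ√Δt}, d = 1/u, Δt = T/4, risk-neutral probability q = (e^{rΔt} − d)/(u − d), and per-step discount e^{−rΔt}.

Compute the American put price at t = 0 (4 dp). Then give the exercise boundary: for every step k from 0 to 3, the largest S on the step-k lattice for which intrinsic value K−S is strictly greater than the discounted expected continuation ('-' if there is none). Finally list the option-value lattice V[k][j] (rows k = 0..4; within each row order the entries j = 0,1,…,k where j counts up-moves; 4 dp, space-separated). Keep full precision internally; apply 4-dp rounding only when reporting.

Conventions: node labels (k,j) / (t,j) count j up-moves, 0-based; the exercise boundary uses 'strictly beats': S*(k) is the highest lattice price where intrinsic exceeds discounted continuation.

price = 39.6361
boundary = - - 77.3875 91.8814
tree:
39.6361
53.1409 24.4331
67.4925 37.0576 10.1372
79.7001 52.9986 19.0475 0.0000
89.9820 67.4925 35.7900 0.0000 0.0000

params: Δt=0.28075 u=1.18729 d=0.84225 q=0.46615 e^(-rΔt)=0.99692
t_4 payoffs: 89.9820 67.4925 35.7900 0.0000 0.0000
t_3: node(3,0) S=65.1799 payoff=79.7001 vs cont=79.2534 → 79.7001 [stop]  node(3,1) S=91.8814 payoff=52.9986 vs cont=52.5518 → 52.9986 [stop]  node(3,2) S=129.5216 payoff=15.3584 vs cont=19.0475 → 19.0475 [wait]  node(3,3) S=182.5813 payoff=0.0000 vs cont=0.0000 → 0.0000 [wait]  ⇒ S*(3)=91.8814
t_2: node(2,0) S=77.3875 payoff=67.4925 vs cont=67.0458 → 67.4925 [stop]  node(2,1) S=109.0900 payoff=35.7900 vs cont=37.0576 → 37.0576 [wait]  node(2,2) S=153.7798 payoff=0.0000 vs cont=10.1372 → 10.1372 [wait]  ⇒ S*(2)=77.3875
t_1: node(1,0) S=91.8814 payoff=52.9986 vs cont=53.1409 → 53.1409 [wait]  node(1,1) S=129.5216 payoff=15.3584 vs cont=24.4331 → 24.4331 [wait]  ⇒ S*(1)=-
t_0: node(0,0) S=109.0900 payoff=35.7900 vs cont=39.6361 → 39.6361 [wait]  ⇒ S*(0)=-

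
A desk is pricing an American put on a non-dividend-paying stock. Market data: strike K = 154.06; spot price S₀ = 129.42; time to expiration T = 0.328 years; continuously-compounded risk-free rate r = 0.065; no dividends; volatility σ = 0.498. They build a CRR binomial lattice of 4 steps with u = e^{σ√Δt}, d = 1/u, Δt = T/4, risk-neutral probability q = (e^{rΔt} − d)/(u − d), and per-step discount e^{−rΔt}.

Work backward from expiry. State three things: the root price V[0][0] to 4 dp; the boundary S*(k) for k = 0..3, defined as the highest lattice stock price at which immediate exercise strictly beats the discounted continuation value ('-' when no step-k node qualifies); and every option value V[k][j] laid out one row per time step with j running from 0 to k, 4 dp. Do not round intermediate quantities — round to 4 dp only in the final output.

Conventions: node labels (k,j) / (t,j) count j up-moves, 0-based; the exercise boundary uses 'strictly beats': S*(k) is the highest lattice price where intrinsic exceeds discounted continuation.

price = 30.1467
boundary = - - 97.3052 112.2196
tree:
30.1467
42.4442 17.3216
56.7548 27.6007 6.5141
69.6871 41.8404 12.6691 0.0000
80.9006 56.7548 24.6400 0.0000 0.0000

Δt=0.08200  u=1.15327  d=0.86710  q=0.48308  discount=0.99468
step 4 (expiry): payoffs max(K−S,0) = 80.9006 56.7548 24.6400 0.0000 0.0000
step 3: (k=3,j=0): S=84.3729, K−S=69.6871, hold=68.8681 ⇒ V=69.6871 exercise | (k=3,j=1): S=112.2196, K−S=41.8404, hold=41.0215 ⇒ V=41.8404 exercise | (k=3,j=2): S=149.2568, K−S=4.8032, hold=12.6691 ⇒ V=12.6691 continue | (k=3,j=3): S=198.5179, K−S=0.0000, hold=0.0000 ⇒ V=0.0000 continue  boundary S*=112.2196
step 2: (k=2,j=0): S=97.3052, K−S=56.7548, hold=55.9359 ⇒ V=56.7548 exercise | (k=2,j=1): S=129.4200, K−S=24.6400, hold=27.6007 ⇒ V=27.6007 continue | (k=2,j=2): S=172.1341, K−S=0.0000, hold=6.5141 ⇒ V=6.5141 continue  boundary S*=97.3052
step 1: (k=1,j=0): S=112.2196, K−S=41.8404, hold=42.4442 ⇒ V=42.4442 continue | (k=1,j=1): S=149.2568, K−S=4.8032, hold=17.3216 ⇒ V=17.3216 continue  boundary S*=-
step 0: (k=0,j=0): S=129.4200, K−S=24.6400, hold=30.1467 ⇒ V=30.1467 continue  boundary S*=-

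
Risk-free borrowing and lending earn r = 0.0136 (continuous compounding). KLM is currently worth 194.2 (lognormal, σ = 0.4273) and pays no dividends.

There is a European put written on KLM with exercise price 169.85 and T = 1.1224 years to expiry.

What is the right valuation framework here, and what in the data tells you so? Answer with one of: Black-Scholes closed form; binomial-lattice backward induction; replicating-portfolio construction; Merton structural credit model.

Key observation: with KLM following a GBM at constant σ and r, the European put struck at 169.85 prices in closed form — nothing here needs a stepwise model or a balance sheet.

framework: Black-Scholes closed form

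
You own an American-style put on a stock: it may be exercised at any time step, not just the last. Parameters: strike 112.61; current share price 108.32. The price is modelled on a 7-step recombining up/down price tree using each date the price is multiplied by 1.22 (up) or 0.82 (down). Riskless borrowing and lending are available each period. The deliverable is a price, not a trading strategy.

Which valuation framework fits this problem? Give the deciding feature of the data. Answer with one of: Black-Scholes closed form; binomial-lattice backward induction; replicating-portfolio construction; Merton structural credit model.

Key observation: an American put (K = 112.61, S₀ = 108.32) on a 7-date tree has no closed form — the optimal stopping decision is embedded and must be resolved recursively from expiry.

framework: binomial-lattice backward induction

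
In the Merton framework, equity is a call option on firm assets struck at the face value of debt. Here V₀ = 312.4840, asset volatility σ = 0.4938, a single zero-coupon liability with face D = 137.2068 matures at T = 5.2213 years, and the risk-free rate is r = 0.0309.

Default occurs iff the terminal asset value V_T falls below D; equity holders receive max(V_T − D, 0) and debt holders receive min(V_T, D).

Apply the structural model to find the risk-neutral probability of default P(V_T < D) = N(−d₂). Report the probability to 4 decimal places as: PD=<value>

Work the structural quantities from V₀ = 312.4840 against face 137.2068:
d₁ = [ln(V₀/D) + (r + σ²/2)T] / (σ√T)
   = [ln(312.4840/137.2068) + (0.0309 + 0.5·0.4938²)·5.2213] / (0.4938·√5.2213)
   = [0.823064 + 0.797915] / 1.128341 = 1.436604
d₂ = d₁ − σ√T = 1.436604 − 1.128341 = 0.308263
risk-neutral PD = N(−d₂) = N(-0.308263) = 0.378941

PD=0.3789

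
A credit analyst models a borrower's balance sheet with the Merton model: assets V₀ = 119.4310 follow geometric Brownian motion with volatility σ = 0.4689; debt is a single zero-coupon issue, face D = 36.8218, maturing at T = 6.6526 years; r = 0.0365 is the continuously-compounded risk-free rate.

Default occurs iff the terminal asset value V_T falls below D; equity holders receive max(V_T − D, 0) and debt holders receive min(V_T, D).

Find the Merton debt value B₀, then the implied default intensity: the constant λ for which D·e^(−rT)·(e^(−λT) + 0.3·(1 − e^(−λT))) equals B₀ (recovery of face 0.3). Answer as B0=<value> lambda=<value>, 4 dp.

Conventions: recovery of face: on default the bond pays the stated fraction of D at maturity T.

B0=25.1597 lambda=0.0306

Equity is a call on the firm's assets struck at D = 36.8218:
d₁ = [ln(V₀/D) + (r + σ²/2)T] / (σ√T)
   = [ln(119.4310/36.8218) + (0.0365 + 0.5·0.4689²)·6.6526] / (0.4689·√6.6526)
   = [1.176649 + 0.974164] / 1.209417 = 1.778389
d₂ = d₁ − σ√T = 1.778389 − 1.209417 = 0.568972
N(d₁) = 0.962330,  N(d₂) = 0.715312,  e^(−rT) = 0.784413
E₀ = V₀·N(d₁) − D·e^(−rT)·N(d₂)
   = 119.4310·0.962330 − 36.8218·0.784413·0.715312 = 94.271312
B₀ = V₀ − E₀ = 119.4310 − 94.271312 = 25.159688
e^(−λT) = (B₀·e^(rT)/D − 0.3)/(1 − 0.3) = (25.1597·1.274839/36.8218 − 0.3)/0.7 = 0.81582211
λ = −ln(0.81582211)/6.6526 = 0.030598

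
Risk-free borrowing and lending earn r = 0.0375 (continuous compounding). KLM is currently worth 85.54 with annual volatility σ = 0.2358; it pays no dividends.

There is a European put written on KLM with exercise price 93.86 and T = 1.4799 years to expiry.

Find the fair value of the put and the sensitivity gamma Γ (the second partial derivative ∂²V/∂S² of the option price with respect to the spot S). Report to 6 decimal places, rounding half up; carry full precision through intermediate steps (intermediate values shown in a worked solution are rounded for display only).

price = 11.651018
Γ = 0.016257

σ√T = 0.2358·√1.4799 = 0.286853
d₁ = (ln(S/K) + (r+σ²/2)T) / (σ√T) = (ln(85.54/93.86) + (0.0375+0.2358²/2)·1.4799) / 0.286853 = (-0.092820 + 0.096639) / 0.286853 = 0.013312
d₂ = d₁ − σ√T = 0.013312 − 0.286853 = -0.273542
e^{−rT} = 0.946016
N(−d₁) = 0.494690,  N(−d₂) = 0.607782
Put price V = K·e^{−rT}·N(−d₂) − S·N(−d₁) = 53.966766 − 42.315748 = 11.651018
φ(d₁) = (1/√(2π))·e^{−d₁²/2} = 0.398907
Γ = φ(d₁) / (S·σ·√T) = 0.016257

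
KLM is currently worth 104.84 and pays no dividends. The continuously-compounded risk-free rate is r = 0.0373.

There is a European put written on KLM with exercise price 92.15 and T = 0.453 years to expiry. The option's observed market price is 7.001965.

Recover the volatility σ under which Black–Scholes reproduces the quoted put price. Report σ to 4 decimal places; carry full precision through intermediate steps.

sigma = 0.4943

At σ = 0.4943 the Black–Scholes value reproduces the quote:
σ√T = 0.4943·√0.453 = 0.332690
d₁ = (ln(S/K) + (r+σ²/2)T) / (σ√T) = (ln(104.84/92.15) + (0.0373+0.4943²/2)·0.453) / 0.332690 = (0.129018 + 0.072238) / 0.332690 = 0.604935
d₂ = d₁ − σ√T = 0.604935 − 0.332690 = 0.272245
e^{−rT} = 0.983245
N(−d₁) = 0.272611,  N(−d₂) = 0.392717
V = K·e^{−rT}·N(−d₂) − S·N(−d₁) = 35.582502 − 28.580537 = 7.001965 (matching the quote); vega is positive throughout, so no other σ reproduces this price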